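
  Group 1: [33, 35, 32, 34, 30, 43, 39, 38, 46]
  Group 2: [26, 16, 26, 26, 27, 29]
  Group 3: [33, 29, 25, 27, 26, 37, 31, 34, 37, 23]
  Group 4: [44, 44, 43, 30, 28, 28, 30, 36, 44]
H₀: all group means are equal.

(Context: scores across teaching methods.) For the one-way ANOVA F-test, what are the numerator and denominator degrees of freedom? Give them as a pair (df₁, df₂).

k = 4 groups, N = 34 total
df = (k−1, N−k) = (4−1, 34−4) = (3, 30)

degrees of freedom = [3, 30]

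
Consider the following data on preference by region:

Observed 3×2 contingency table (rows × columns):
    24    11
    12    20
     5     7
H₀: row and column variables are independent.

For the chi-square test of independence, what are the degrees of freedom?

degrees of freedom = 2

df = (r−1)(c−1) = (3−1)·(2−1) = 2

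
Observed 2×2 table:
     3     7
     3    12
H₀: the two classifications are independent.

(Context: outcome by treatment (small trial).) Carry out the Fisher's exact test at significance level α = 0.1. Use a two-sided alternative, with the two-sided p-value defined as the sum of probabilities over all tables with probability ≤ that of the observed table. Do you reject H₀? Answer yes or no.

reject H₀: no

Margins: r₁=10, r₂=15, c₁=6, c₂=19, n=25
p_obs = C(10,3)·C(15,3)/C(25,6); sum pmf over tables with pmf ≤ p_obs
p-value (two-sided) = 0.65316
At α=0.1: p ≥ α → fail to reject H₀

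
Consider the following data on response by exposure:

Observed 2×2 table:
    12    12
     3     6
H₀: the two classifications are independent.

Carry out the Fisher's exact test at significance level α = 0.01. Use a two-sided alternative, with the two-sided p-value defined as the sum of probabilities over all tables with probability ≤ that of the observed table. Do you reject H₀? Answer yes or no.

Margins: r₁=24, r₂=9, c₁=15, c₂=18, n=33
p_obs = C(24,12)·C(9,3)/C(33,15); sum pmf over tables with pmf ≤ p_obs
p-value (two-sided) = 0.45849
At α=0.01: p ≥ α → fail to reject H₀

reject H₀: no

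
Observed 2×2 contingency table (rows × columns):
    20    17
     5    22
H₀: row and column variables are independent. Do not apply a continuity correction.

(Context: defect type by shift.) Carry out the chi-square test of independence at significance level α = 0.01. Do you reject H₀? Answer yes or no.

Row totals [37, 27], col totals [25, 39], n=64
χ² = (20−14.45)²/14.45 + (17−22.55)²/22.55 + (5−10.55)²/10.55 + (22−16.45)²/16.45 = 8.2807
df = 1
p-value (upper-tail) = 0.00401
At α=0.01: p < α → reject H₀

reject H₀: yes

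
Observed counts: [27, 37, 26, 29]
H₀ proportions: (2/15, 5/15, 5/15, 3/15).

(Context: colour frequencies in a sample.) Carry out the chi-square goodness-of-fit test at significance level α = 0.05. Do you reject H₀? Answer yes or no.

reject H₀: yes

n = 119; E_i = n·p_i = [15.87, 39.67, 39.67, 23.80]
χ² = (27−15.87)²/15.87 + (37−39.67)²/39.67 + (26−39.67)²/39.67 + (29−23.80)²/23.80 = 13.8361
df = 3
p-value (upper-tail) = 0.00314
At α=0.05: p < α → reject H₀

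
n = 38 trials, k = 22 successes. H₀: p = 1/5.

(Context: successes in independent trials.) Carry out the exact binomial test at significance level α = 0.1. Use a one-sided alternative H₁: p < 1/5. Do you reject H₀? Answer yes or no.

reject H₀: no

Exact binomial: n=38, k=22, p₀=1/5=0.2000
P(X≤22) from Σ C(n,i)·p₀^i·(1−p₀)^(n−i)
p-value (one-sided, H₁ less) = 1.00000
At α=0.1: p ≥ α → fail to reject H₀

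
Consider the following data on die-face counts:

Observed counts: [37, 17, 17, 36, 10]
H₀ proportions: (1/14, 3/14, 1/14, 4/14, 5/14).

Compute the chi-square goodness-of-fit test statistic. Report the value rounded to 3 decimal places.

n = 117; E_i = n·p_i = [8.36, 25.07, 8.36, 33.43, 41.79]
χ² = (37−8.36)²/8.36 + (17−25.07)²/25.07 + (17−8.36)²/8.36 + (36−33.43)²/33.43 + (10−41.79)²/41.79 = 134.0826
df = 4

test statistic = 134.083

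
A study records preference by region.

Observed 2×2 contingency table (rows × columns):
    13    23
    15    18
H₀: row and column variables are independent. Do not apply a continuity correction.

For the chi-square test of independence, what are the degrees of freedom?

degrees of freedom = 1

df = (r−1)(c−1) = (2−1)·(2−1) = 1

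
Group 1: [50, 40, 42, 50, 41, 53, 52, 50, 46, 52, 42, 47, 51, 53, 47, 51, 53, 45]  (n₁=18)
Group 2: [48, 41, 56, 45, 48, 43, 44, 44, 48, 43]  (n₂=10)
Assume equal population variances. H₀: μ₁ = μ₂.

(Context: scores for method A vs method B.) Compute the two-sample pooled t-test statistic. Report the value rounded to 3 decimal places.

x̄₁=48.056, s₁=4.452, n₁=18
x̄₂=46.000, s₂=4.269, n₂=10
s_p² = [17·4.452² + 9·4.269²]/26 = 19.2671
SE = √(s_p²·(1/18+1/10)) = 1.7312
t = (48.056−46.000)/1.7312 = 1.1873
df = 26

test statistic = 1.187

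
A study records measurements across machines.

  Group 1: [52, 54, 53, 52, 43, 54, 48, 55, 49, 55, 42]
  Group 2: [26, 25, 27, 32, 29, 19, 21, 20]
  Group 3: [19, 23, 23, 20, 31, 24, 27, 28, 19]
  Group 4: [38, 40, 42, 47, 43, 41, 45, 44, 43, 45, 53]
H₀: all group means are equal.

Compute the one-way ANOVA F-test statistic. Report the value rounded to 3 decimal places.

Group means [50.64, 24.88, 23.78, 43.73], grand mean 37.205
SSB = Σnᵢ(x̄ᵢ−x̄)² = 5291.201; SSW = ΣΣ(x−x̄ᵢ)² = 659.158
MSB = 5291.201/3 = 1763.7337; MSW = 659.158/35 = 18.8331
F = MSB/MSW = 93.6508
df = (3, 35)

test statistic = 93.651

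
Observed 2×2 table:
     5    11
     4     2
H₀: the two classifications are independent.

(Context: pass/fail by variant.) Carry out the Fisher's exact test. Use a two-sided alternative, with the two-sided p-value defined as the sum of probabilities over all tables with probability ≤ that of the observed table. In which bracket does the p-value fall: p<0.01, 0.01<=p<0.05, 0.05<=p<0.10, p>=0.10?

Margins: r₁=16, r₂=6, c₁=9, c₂=13, n=22
p_obs = C(16,5)·C(6,4)/C(22,9); sum pmf over tables with pmf ≤ p_obs
p-value (two-sided) = 0.17780
→ bracket: p>=0.10

p-value bracket: p>=0.10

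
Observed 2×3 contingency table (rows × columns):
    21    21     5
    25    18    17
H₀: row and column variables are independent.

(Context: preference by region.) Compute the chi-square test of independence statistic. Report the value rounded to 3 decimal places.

test statistic = 5.628

Row totals [47, 60], col totals [46, 39, 22], n=107
χ² = (21−20.21)²/20.21 + (21−17.13)²/17.13 + (5−9.66)²/9.66 + (25−25.79)²/25.79 + (18−21.87)²/21.87 + (17−12.34)²/12.34 = 5.6277
df = 2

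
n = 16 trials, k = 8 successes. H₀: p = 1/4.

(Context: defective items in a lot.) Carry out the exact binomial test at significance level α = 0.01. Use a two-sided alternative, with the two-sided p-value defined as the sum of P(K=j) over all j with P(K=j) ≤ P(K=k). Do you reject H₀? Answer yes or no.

reject H₀: no

Exact binomial: n=16, k=8, p₀=1/4=0.2500
P(X=j) = C(n,j)·p₀^j·(1−p₀)^(n−j); p = Σ P(X=j) over j with P(X=j) ≤ P(X=8)
p-value (two-sided) = 0.03715
At α=0.01: p ≥ α → fail to reject H₀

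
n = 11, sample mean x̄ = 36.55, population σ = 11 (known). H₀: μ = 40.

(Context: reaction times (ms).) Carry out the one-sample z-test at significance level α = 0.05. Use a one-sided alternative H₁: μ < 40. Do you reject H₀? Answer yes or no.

SE = σ/√n = 11/√11 = 3.3166
z = (x̄−μ₀)/SE = (36.55−40)/3.3166 = -1.0402
p-value (one-sided, H₁ less) = 0.14912
At α=0.05: p ≥ α → fail to reject H₀

reject H₀: no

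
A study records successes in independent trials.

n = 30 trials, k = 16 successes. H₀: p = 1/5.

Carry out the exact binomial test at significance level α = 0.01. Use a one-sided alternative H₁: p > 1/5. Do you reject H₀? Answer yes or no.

Exact binomial: n=30, k=16, p₀=1/5=0.2000
P(X≥16) from Σ C(n,i)·p₀^i·(1−p₀)^(n−i)
p-value (one-sided, H₁ greater) = 0.00005
At α=0.01: p < α → reject H₀

reject H₀: yes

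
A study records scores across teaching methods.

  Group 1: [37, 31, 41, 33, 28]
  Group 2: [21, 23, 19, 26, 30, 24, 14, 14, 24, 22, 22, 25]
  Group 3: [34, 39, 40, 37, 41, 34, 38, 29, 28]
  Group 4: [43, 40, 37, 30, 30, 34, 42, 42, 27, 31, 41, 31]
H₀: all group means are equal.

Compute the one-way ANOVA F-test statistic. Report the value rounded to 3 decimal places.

Group means [34.00, 22.00, 35.56, 35.67], grand mean 31.105
SSB = Σnᵢ(x̄ᵢ−x̄)² = 1464.690; SSW = ΣΣ(x−x̄ᵢ)² = 882.889
MSB = 1464.690/3 = 488.2300; MSW = 882.889/34 = 25.9673
F = MSB/MSW = 18.8017
df = (3, 34)

test statistic = 18.802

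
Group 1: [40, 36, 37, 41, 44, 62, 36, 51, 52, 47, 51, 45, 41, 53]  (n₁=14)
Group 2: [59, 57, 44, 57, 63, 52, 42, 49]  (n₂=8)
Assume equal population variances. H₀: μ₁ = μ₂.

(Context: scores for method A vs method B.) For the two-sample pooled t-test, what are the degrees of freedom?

df = n₁ + n₂ − 2 = 14 + 8 − 2 = 20

degrees of freedom = 20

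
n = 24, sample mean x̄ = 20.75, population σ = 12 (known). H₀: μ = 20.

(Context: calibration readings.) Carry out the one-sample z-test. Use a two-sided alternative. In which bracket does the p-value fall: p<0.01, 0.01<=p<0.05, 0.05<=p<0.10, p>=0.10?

p-value bracket: p>=0.10

SE = σ/√n = 12/√24 = 2.4495
z = (x̄−μ₀)/SE = (20.75−20)/2.4495 = 0.3062
p-value (two-sided) = 0.75946
→ bracket: p>=0.10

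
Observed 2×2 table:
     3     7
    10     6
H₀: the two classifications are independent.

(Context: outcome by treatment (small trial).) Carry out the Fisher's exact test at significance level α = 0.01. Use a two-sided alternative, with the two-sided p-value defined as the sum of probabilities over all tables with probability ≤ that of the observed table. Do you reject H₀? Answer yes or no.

reject H₀: no

Margins: r₁=10, r₂=16, c₁=13, c₂=13, n=26
p_obs = C(10,3)·C(16,10)/C(26,13); sum pmf over tables with pmf ≤ p_obs
p-value (two-sided) = 0.22619
At α=0.01: p ≥ α → fail to reject H₀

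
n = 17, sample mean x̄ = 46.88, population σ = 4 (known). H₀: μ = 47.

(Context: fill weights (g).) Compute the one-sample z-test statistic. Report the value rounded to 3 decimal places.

SE = σ/√n = 4/√17 = 0.9701
z = (x̄−μ₀)/SE = (46.88−47)/0.9701 = -0.1237

test statistic = -0.124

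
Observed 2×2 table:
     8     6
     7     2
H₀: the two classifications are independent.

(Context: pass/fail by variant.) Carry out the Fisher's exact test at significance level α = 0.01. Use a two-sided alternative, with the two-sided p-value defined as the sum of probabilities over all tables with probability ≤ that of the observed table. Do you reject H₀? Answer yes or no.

Margins: r₁=14, r₂=9, c₁=15, c₂=8, n=23
p_obs = C(14,8)·C(9,7)/C(23,15); sum pmf over tables with pmf ≤ p_obs
p-value (two-sided) = 0.39978
At α=0.01: p ≥ α → fail to reject H₀

reject H₀: no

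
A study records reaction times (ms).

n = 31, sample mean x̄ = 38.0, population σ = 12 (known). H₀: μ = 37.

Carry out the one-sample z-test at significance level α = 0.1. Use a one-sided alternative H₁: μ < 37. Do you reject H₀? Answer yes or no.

SE = σ/√n = 12/√31 = 2.1553
z = (x̄−μ₀)/SE = (38.0−37)/2.1553 = 0.4640
p-value (one-sided, H₁ less) = 0.67867
At α=0.1: p ≥ α → fail to reject H₀

reject H₀: no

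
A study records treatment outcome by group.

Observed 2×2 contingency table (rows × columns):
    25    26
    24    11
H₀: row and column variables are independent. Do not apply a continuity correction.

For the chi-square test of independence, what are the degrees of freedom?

df = (r−1)(c−1) = (2−1)·(2−1) = 1

degrees of freedom = 1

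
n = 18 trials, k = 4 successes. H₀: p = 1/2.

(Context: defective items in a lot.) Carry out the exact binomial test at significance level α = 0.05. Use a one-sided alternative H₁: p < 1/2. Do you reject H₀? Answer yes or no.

Exact binomial: n=18, k=4, p₀=1/2=0.5000
P(X≤4) from Σ C(n,i)·p₀^i·(1−p₀)^(n−i)
p-value (one-sided, H₁ less) = 0.01544
At α=0.05: p < α → reject H₀

reject H₀: yes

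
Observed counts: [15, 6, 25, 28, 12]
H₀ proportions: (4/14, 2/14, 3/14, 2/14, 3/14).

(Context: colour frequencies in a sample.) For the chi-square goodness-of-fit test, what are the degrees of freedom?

df = k − 1 = 5 − 1 = 4

degrees of freedom = 4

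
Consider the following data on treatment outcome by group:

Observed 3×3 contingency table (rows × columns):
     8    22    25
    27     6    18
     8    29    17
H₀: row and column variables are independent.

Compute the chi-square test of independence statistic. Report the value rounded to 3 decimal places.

Row totals [55, 51, 54], col totals [43, 57, 60], n=160
χ² = (8−14.78)²/14.78 + (22−19.59)²/19.59 + (25−20.62)²/20.62 + (27−13.71)²/13.71 + (6−18.17)²/18.17 + (18−19.12)²/19.12 + (8−14.51)²/14.51 + (29−19.24)²/19.24 + (17−20.25)²/20.25 = 33.8429
df = 4

test statistic = 33.843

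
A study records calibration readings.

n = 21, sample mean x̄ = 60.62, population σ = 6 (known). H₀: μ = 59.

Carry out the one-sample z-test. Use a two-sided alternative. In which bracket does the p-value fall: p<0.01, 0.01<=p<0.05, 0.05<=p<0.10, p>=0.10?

p-value bracket: p>=0.10

SE = σ/√n = 6/√21 = 1.3093
z = (x̄−μ₀)/SE = (60.62−59)/1.3093 = 1.2373
p-value (two-sided) = 0.21598
→ bracket: p>=0.10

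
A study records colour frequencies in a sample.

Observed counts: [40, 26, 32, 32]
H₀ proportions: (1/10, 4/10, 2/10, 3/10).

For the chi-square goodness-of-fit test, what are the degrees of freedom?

degrees of freedom = 3

df = k − 1 = 4 − 1 = 3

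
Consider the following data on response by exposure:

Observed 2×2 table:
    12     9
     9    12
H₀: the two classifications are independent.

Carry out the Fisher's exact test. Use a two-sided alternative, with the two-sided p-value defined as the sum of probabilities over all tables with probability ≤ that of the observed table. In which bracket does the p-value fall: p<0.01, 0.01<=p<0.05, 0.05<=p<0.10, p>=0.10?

Margins: r₁=21, r₂=21, c₁=21, c₂=21, n=42
p_obs = C(21,12)·C(21,9)/C(42,21); sum pmf over tables with pmf ≤ p_obs
p-value (two-sided) = 0.53774
→ bracket: p>=0.10

p-value bracket: p>=0.10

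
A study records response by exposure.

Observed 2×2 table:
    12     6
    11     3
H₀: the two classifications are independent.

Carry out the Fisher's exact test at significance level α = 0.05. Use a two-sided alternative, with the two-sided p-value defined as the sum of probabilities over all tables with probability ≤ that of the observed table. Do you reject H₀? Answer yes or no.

reject H₀: no

Margins: r₁=18, r₂=14, c₁=23, c₂=9, n=32
p_obs = C(18,12)·C(14,11)/C(32,23); sum pmf over tables with pmf ≤ p_obs
p-value (two-sided) = 0.69423
At α=0.05: p ≥ α → fail to reject H₀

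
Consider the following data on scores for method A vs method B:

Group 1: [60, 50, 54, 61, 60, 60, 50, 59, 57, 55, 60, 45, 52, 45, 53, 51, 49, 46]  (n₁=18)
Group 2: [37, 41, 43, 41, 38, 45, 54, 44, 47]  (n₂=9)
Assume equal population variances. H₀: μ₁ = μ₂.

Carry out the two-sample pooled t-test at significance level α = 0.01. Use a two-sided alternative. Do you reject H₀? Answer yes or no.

x̄₁=53.722, s₁=5.550, n₁=18
x̄₂=43.333, s₂=5.123, n₂=9
s_p² = [17·5.550² + 8·5.123²]/25 = 29.3444
SE = √(s_p²·(1/18+1/9)) = 2.2115
t = (53.722−43.333)/2.2115 = 4.6977
df = 25
p-value (two-sided) = 0.00008
At α=0.01: p < α → reject H₀

reject H₀: yes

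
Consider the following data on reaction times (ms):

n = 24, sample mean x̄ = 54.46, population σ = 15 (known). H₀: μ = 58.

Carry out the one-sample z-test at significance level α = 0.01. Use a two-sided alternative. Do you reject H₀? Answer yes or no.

reject H₀: no

SE = σ/√n = 15/√24 = 3.0619
z = (x̄−μ₀)/SE = (54.46−58)/3.0619 = -1.1562
p-value (two-sided) = 0.24762
At α=0.01: p ≥ α → fail to reject H₀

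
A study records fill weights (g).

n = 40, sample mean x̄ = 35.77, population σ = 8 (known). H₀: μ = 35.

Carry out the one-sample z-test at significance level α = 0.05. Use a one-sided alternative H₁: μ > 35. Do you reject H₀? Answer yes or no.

reject H₀: no

SE = σ/√n = 8/√40 = 1.2649
z = (x̄−μ₀)/SE = (35.77−35)/1.2649 = 0.6087
p-value (one-sided, H₁ greater) = 0.27135
At α=0.05: p ≥ α → fail to reject H₀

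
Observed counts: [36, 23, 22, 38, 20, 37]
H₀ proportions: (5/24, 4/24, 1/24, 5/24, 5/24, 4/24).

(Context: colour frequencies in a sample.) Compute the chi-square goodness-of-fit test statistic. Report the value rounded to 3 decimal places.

test statistic = 40.341

n = 176; E_i = n·p_i = [36.67, 29.33, 7.33, 36.67, 36.67, 29.33]
χ² = (36−36.67)²/36.67 + (23−29.33)²/29.33 + (22−7.33)²/7.33 + (38−36.67)²/36.67 + (20−36.67)²/36.67 + (37−29.33)²/29.33 = 40.3409
df = 5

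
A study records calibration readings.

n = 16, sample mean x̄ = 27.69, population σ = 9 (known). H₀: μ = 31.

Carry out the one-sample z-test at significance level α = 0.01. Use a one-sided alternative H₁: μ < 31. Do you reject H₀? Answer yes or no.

reject H₀: no

SE = σ/√n = 9/√16 = 2.2500
z = (x̄−μ₀)/SE = (27.69−31)/2.2500 = -1.4711
p-value (one-sided, H₁ less) = 0.07063
At α=0.01: p ≥ α → fail to reject H₀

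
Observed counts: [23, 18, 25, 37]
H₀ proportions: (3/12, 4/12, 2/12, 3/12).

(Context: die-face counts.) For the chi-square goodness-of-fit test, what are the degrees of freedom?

degrees of freedom = 3

df = k − 1 = 4 − 1 = 3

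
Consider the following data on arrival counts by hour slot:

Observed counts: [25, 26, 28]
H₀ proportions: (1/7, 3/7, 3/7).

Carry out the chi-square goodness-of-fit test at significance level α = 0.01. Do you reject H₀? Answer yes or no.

reject H₀: yes

n = 79; E_i = n·p_i = [11.29, 33.86, 33.86]
χ² = (25−11.29)²/11.29 + (26−33.86)²/33.86 + (28−33.86)²/33.86 = 19.5021
df = 2
p-value (upper-tail) = 0.00006
At α=0.01: p < α → reject H₀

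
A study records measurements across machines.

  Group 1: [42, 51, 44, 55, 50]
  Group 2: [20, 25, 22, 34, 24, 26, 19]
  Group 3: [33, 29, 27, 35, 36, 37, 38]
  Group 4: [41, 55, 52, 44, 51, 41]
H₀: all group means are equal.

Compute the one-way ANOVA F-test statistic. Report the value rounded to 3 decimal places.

Group means [48.40, 24.29, 33.57, 47.33], grand mean 37.240
SSB = Σnᵢ(x̄ᵢ−x̄)² = 2502.884; SSW = ΣΣ(x−x̄ᵢ)² = 551.676
MSB = 2502.884/3 = 834.2946; MSW = 551.676/21 = 26.2703
F = MSB/MSW = 31.7581
df = (3, 21)

test statistic = 31.758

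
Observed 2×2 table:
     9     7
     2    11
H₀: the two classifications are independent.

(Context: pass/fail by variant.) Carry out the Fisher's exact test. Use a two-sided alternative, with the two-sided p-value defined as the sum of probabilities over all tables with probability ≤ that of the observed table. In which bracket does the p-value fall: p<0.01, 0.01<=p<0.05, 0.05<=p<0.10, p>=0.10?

Margins: r₁=16, r₂=13, c₁=11, c₂=18, n=29
p_obs = C(16,9)·C(13,2)/C(29,11); sum pmf over tables with pmf ≤ p_obs
p-value (two-sided) = 0.05237
→ bracket: 0.05<=p<0.10

p-value bracket: 0.05<=p<0.10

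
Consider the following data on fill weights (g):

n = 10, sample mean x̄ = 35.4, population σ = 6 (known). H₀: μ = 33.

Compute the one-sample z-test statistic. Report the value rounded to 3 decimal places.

test statistic = 1.265

SE = σ/√n = 6/√10 = 1.8974
z = (x̄−μ₀)/SE = (35.4−33)/1.8974 = 1.2649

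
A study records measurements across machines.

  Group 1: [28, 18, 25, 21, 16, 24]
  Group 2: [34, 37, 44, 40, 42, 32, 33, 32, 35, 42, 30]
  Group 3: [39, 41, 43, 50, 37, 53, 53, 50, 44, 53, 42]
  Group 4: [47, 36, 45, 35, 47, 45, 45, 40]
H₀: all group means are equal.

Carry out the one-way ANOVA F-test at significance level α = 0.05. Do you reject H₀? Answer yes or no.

Group means [22.00, 36.45, 45.91, 42.50], grand mean 38.278
SSB = Σnᵢ(x̄ᵢ−x̄)² = 2409.586; SSW = ΣΣ(x−x̄ᵢ)² = 861.636
MSB = 2409.586/3 = 803.1953; MSW = 861.636/32 = 26.9261
F = MSB/MSW = 29.8296
df = (3, 32)
p-value (upper-tail) = 0.00000
At α=0.05: p < α → reject H₀

reject H₀: yes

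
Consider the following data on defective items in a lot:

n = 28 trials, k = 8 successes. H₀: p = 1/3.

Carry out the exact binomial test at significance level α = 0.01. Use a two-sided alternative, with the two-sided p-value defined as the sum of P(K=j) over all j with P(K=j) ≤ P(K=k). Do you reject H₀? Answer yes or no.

reject H₀: no

Exact binomial: n=28, k=8, p₀=1/3=0.3333
P(X=j) = C(n,j)·p₀^j·(1−p₀)^(n−j); p = Σ P(X=j) over j with P(X=j) ≤ P(X=8)
p-value (two-sided) = 0.69133
At α=0.01: p ≥ α → fail to reject H₀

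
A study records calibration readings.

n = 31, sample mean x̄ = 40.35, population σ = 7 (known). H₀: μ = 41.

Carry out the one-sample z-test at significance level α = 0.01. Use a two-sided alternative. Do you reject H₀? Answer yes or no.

reject H₀: no

SE = σ/√n = 7/√31 = 1.2572
z = (x̄−μ₀)/SE = (40.35−41)/1.2572 = -0.5170
p-value (two-sided) = 0.60515
At α=0.01: p ≥ α → fail to reject H₀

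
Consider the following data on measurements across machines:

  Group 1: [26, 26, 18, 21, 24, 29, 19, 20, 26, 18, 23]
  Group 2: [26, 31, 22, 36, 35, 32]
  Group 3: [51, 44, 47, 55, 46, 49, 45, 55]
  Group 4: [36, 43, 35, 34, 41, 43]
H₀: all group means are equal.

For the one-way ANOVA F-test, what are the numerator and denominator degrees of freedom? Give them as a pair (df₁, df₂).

k = 4 groups, N = 31 total
df = (k−1, N−k) = (4−1, 31−4) = (3, 27)

degrees of freedom = [3, 27]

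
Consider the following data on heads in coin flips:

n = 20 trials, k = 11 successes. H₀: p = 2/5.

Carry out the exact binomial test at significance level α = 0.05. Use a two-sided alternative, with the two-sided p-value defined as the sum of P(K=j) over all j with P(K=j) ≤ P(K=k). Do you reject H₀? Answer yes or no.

Exact binomial: n=20, k=11, p₀=2/5=0.4000
P(X=j) = C(n,j)·p₀^j·(1−p₀)^(n−j); p = Σ P(X=j) over j with P(X=j) ≤ P(X=11)
p-value (two-sided) = 0.17847
At α=0.05: p ≥ α → fail to reject H₀

reject H₀: no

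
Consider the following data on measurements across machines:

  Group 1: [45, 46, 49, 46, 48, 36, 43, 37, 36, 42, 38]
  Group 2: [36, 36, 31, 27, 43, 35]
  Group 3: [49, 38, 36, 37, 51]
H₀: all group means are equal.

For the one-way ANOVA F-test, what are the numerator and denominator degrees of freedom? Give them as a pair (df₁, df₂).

k = 3 groups, N = 22 total
df = (k−1, N−k) = (3−1, 22−3) = (2, 19)

degrees of freedom = [2, 19]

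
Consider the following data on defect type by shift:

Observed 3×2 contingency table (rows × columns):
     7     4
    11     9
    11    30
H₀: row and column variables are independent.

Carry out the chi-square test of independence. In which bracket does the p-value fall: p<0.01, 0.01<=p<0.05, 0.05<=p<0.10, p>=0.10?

p-value bracket: 0.01<=p<0.05

Row totals [11, 20, 41], col totals [29, 43], n=72
χ² = (7−4.43)²/4.43 + (4−6.57)²/6.57 + (11−8.06)²/8.06 + (9−11.94)²/11.94 + (11−16.51)²/16.51 + (30−24.49)²/24.49 = 7.3799
df = 2
p-value (upper-tail) = 0.02497
→ bracket: 0.01<=p<0.05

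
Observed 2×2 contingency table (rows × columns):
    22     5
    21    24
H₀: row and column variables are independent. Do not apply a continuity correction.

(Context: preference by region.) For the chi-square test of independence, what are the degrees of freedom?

df = (r−1)(c−1) = (2−1)·(2−1) = 1

degrees of freedom = 1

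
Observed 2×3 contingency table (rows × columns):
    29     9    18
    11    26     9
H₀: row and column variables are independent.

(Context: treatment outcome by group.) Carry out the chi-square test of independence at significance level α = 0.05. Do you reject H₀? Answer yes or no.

Row totals [56, 46], col totals [40, 35, 27], n=102
χ² = (29−21.96)²/21.96 + (9−19.22)²/19.22 + (18−14.82)²/14.82 + (11−18.04)²/18.04 + (26−15.78)²/15.78 + (9−12.18)²/12.18 = 18.5551
df = 2
p-value (upper-tail) = 0.00009
At α=0.05: p < α → reject H₀

reject H₀: yes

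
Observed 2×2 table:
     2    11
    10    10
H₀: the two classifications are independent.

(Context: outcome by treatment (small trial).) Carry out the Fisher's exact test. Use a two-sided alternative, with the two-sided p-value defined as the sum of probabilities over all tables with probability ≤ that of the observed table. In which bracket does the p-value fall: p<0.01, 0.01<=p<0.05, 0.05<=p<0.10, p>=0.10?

Margins: r₁=13, r₂=20, c₁=12, c₂=21, n=33
p_obs = C(13,2)·C(20,10)/C(33,12); sum pmf over tables with pmf ≤ p_obs
p-value (two-sided) = 0.06715
→ bracket: 0.05<=p<0.10

p-value bracket: 0.05<=p<0.10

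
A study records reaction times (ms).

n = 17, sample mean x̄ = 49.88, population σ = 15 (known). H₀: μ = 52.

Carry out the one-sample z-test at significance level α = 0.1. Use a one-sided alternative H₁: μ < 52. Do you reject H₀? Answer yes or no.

SE = σ/√n = 15/√17 = 3.6380
z = (x̄−μ₀)/SE = (49.88−52)/3.6380 = -0.5827
p-value (one-sided, H₁ less) = 0.28004
At α=0.1: p ≥ α → fail to reject H₀

reject H₀: no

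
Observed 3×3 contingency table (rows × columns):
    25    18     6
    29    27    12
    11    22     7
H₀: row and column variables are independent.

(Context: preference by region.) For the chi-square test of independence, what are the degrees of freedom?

df = (r−1)(c−1) = (3−1)·(3−1) = 4

degrees of freedom = 4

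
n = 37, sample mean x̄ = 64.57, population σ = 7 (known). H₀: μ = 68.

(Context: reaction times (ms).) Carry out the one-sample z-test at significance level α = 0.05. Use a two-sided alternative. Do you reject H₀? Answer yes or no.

SE = σ/√n = 7/√37 = 1.1508
z = (x̄−μ₀)/SE = (64.57−68)/1.1508 = -2.9806
p-value (two-sided) = 0.00288
At α=0.05: p < α → reject H₀

reject H₀: yes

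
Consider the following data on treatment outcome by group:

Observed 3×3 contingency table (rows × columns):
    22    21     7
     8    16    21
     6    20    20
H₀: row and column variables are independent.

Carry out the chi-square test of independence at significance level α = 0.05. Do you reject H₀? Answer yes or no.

Row totals [50, 45, 46], col totals [36, 57, 48], n=141
χ² = (22−12.77)²/12.77 + (21−20.21)²/20.21 + (7−17.02)²/17.02 + (8−11.49)²/11.49 + (16−18.19)²/18.19 + (21−15.32)²/15.32 + (6−11.74)²/11.74 + (20−18.60)²/18.60 + (20−15.66)²/15.66 = 20.1594
df = 4
p-value (upper-tail) = 0.00046
At α=0.05: p < α → reject H₀

reject H₀: yes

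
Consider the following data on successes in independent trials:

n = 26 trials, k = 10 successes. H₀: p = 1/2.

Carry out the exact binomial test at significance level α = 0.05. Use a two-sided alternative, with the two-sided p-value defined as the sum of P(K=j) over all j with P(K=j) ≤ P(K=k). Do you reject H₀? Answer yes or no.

Exact binomial: n=26, k=10, p₀=1/2=0.5000
P(X=j) = C(n,j)·p₀^j·(1−p₀)^(n−j); p = Σ P(X=j) over j with P(X=j) ≤ P(X=10)
p-value (two-sided) = 0.32694
At α=0.05: p ≥ α → fail to reject H₀

reject H₀: no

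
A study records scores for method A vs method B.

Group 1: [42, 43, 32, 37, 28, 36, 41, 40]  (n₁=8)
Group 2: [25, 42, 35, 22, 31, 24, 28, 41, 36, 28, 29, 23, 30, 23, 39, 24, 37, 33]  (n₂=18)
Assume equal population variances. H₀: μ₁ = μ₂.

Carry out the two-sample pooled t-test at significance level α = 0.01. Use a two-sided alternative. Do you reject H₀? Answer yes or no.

x̄₁=37.375, s₁=5.236, n₁=8
x̄₂=30.556, s₂=6.546, n₂=18
s_p² = [7·5.236² + 17·6.546²]/24 = 38.3466
SE = √(s_p²·(1/8+1/18)) = 2.6313
t = (37.375−30.556)/2.6313 = 2.5917
df = 24
p-value (two-sided) = 0.01600
At α=0.01: p ≥ α → fail to reject H₀

reject H₀: no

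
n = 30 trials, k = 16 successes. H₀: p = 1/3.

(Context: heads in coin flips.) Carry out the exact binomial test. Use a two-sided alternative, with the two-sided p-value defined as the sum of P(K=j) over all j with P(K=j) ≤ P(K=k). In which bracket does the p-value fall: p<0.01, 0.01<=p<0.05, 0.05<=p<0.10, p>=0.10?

Exact binomial: n=30, k=16, p₀=1/3=0.3333
P(X=j) = C(n,j)·p₀^j·(1−p₀)^(n−j); p = Σ P(X=j) over j with P(X=j) ≤ P(X=16)
p-value (two-sided) = 0.03102
→ bracket: 0.01<=p<0.05

p-value bracket: 0.01<=p<0.05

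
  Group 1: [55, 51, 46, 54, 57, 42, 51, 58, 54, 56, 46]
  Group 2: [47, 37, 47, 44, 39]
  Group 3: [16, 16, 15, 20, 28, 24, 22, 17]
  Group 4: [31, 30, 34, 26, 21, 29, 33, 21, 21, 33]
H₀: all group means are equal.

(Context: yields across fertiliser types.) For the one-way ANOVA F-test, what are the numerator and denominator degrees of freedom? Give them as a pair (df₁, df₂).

k = 4 groups, N = 34 total
df = (k−1, N−k) = (4−1, 34−4) = (3, 30)

degrees of freedom = [3, 30]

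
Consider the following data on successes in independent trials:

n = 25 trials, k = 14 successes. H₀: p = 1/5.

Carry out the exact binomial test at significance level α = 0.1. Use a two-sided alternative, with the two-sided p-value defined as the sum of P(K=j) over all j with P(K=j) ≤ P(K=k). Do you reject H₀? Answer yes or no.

reject H₀: yes

Exact binomial: n=25, k=14, p₀=1/5=0.2000
P(X=j) = C(n,j)·p₀^j·(1−p₀)^(n−j); p = Σ P(X=j) over j with P(X=j) ≤ P(X=14)
p-value (two-sided) = 0.00008
At α=0.1: p < α → reject H₀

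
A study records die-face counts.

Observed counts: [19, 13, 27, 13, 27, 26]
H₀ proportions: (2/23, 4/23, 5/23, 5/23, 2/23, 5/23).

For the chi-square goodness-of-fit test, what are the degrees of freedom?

df = k − 1 = 6 − 1 = 5

degrees of freedom = 5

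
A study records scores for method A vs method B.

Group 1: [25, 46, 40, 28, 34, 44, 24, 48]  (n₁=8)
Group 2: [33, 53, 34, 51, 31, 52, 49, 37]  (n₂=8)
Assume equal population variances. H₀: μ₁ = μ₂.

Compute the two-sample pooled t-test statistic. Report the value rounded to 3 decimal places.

x̄₁=36.125, s₁=9.687, n₁=8
x̄₂=42.500, s₂=9.562, n₂=8
s_p² = [7·9.687² + 7·9.562²]/14 = 92.6339
SE = √(s_p²·(1/8+1/8)) = 4.8123
t = (36.125−42.500)/4.8123 = -1.3247
df = 14

test statistic = -1.325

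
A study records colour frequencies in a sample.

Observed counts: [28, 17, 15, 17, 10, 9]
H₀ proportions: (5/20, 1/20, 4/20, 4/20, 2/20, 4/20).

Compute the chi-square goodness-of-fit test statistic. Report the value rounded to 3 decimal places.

n = 96; E_i = n·p_i = [24.00, 4.80, 19.20, 19.20, 9.60, 19.20]
χ² = (28−24.00)²/24.00 + (17−4.80)²/4.80 + (15−19.20)²/19.20 + (17−19.20)²/19.20 + (10−9.60)²/9.60 + (9−19.20)²/19.20 = 38.2812
df = 5

test statistic = 38.281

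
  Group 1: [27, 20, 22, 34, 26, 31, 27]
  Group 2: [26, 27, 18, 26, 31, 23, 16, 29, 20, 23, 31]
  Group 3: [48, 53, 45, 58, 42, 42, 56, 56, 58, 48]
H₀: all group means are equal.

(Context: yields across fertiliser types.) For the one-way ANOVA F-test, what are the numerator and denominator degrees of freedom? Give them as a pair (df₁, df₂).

degrees of freedom = [2, 25]

k = 3 groups, N = 28 total
df = (k−1, N−k) = (3−1, 28−3) = (2, 25)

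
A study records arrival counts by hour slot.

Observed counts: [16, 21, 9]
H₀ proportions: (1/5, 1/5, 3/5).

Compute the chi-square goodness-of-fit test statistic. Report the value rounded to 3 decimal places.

test statistic = 32.696

n = 46; E_i = n·p_i = [9.20, 9.20, 27.60]
χ² = (16−9.20)²/9.20 + (21−9.20)²/9.20 + (9−27.60)²/27.60 = 32.6957
df = 2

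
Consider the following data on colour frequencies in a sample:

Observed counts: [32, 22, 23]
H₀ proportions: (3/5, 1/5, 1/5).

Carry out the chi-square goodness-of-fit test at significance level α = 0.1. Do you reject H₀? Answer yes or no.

reject H₀: yes

n = 77; E_i = n·p_i = [46.20, 15.40, 15.40]
χ² = (32−46.20)²/46.20 + (22−15.40)²/15.40 + (23−15.40)²/15.40 = 10.9437
df = 2
p-value (upper-tail) = 0.00420
At α=0.1: p < α → reject H₀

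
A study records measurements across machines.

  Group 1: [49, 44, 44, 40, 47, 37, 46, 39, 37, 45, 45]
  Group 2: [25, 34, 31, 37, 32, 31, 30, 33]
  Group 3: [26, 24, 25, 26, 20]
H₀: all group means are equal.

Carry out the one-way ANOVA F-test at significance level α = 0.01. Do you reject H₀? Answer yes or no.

reject H₀: yes

Group means [43.00, 31.62, 24.20], grand mean 35.292
SSB = Σnᵢ(x̄ᵢ−x̄)² = 1376.283; SSW = ΣΣ(x−x̄ᵢ)² = 276.675
MSB = 1376.283/2 = 688.1417; MSW = 276.675/21 = 13.1750
F = MSB/MSW = 52.2309
df = (2, 21)
p-value (upper-tail) = 0.00000
At α=0.01: p < α → reject H₀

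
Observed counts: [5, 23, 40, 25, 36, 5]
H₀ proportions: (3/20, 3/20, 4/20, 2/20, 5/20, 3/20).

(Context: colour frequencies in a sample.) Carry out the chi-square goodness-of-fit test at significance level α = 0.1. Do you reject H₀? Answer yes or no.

n = 134; E_i = n·p_i = [20.10, 20.10, 26.80, 13.40, 33.50, 20.10]
χ² = (5−20.10)²/20.10 + (23−20.10)²/20.10 + (40−26.80)²/26.80 + (25−13.40)²/13.40 + (36−33.50)²/33.50 + (5−20.10)²/20.10 = 39.8358
df = 5
p-value (upper-tail) = 0.00000
At α=0.1: p < α → reject H₀

reject H₀: yes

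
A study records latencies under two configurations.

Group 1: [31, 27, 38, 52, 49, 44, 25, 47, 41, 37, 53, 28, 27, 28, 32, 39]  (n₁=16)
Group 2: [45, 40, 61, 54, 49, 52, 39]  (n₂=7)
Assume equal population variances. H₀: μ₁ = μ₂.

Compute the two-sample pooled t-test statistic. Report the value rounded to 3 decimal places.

x̄₁=37.375, s₁=9.521, n₁=16
x̄₂=48.571, s₂=7.892, n₂=7
s_p² = [15·9.521² + 6·7.892²]/21 = 82.5459
SE = √(s_p²·(1/16+1/7)) = 4.1172
t = (37.375−48.571)/4.1172 = -2.7194
df = 21

test statistic = -2.719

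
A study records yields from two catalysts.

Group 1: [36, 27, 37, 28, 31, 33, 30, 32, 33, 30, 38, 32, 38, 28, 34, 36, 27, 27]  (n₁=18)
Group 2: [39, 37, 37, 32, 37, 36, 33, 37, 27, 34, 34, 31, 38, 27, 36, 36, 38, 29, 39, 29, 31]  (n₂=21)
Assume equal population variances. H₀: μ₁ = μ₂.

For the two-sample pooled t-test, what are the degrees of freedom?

degrees of freedom = 37

df = n₁ + n₂ − 2 = 18 + 21 − 2 = 37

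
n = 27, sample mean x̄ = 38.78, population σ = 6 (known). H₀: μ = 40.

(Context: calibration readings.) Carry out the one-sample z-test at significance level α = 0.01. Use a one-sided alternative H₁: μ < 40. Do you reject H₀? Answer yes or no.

reject H₀: no

SE = σ/√n = 6/√27 = 1.1547
z = (x̄−μ₀)/SE = (38.78−40)/1.1547 = -1.0566
p-value (one-sided, H₁ less) = 0.14536
At α=0.01: p ≥ α → fail to reject H₀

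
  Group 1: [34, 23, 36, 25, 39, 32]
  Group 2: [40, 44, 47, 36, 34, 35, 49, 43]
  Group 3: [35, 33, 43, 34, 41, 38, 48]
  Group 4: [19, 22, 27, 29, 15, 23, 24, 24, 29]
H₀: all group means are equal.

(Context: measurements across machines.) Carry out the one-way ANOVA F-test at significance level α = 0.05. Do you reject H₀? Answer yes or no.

reject H₀: yes

Group means [31.50, 41.00, 38.86, 23.56], grand mean 33.367
SSB = Σnᵢ(x̄ᵢ−x̄)² = 1564.387; SSW = ΣΣ(x−x̄ᵢ)² = 768.579
MSB = 1564.387/3 = 521.4624; MSW = 768.579/26 = 29.5607
F = MSB/MSW = 17.6404
df = (3, 26)
p-value (upper-tail) = 0.00000
At α=0.05: p < α → reject H₀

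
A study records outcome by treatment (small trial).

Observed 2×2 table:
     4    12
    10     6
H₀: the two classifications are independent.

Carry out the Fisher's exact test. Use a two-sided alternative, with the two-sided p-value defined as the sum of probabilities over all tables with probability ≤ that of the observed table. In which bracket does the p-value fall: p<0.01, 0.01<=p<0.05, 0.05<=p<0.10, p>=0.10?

Margins: r₁=16, r₂=16, c₁=14, c₂=18, n=32
p_obs = C(16,4)·C(16,10)/C(32,14); sum pmf over tables with pmf ≤ p_obs
p-value (two-sided) = 0.07317
→ bracket: 0.05<=p<0.10

p-value bracket: 0.05<=p<0.10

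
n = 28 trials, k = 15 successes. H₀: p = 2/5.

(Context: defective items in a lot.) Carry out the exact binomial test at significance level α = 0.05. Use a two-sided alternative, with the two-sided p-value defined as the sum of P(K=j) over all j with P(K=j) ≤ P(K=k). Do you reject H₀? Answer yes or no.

Exact binomial: n=28, k=15, p₀=2/5=0.4000
P(X=j) = C(n,j)·p₀^j·(1−p₀)^(n−j); p = Σ P(X=j) over j with P(X=j) ≤ P(X=15)
p-value (two-sided) = 0.17647
At α=0.05: p ≥ α → fail to reject H₀

reject H₀: no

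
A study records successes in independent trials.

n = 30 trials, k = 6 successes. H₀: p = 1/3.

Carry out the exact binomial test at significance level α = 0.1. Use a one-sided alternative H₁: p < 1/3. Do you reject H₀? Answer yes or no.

Exact binomial: n=30, k=6, p₀=1/3=0.3333
P(X≤6) from Σ C(n,i)·p₀^i·(1−p₀)^(n−i)
p-value (one-sided, H₁ less) = 0.08384
At α=0.1: p < α → reject H₀

reject H₀: yes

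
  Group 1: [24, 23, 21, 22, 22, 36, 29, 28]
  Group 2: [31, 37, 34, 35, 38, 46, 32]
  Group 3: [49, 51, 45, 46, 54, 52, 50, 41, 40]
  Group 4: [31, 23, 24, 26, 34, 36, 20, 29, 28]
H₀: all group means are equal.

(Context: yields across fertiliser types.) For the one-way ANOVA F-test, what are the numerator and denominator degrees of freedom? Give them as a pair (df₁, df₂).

k = 4 groups, N = 33 total
df = (k−1, N−k) = (4−1, 33−4) = (3, 29)

degrees of freedom = [3, 29]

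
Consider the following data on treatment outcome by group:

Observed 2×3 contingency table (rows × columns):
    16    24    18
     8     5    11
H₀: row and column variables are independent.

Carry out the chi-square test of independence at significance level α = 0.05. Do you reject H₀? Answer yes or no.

Row totals [58, 24], col totals [24, 29, 29], n=82
χ² = (16−16.98)²/16.98 + (24−20.51)²/20.51 + (18−20.51)²/20.51 + (8−7.02)²/7.02 + (5−8.49)²/8.49 + (11−8.49)²/8.49 = 3.2691
df = 2
p-value (upper-tail) = 0.19504
At α=0.05: p ≥ α → fail to reject H₀

reject H₀: no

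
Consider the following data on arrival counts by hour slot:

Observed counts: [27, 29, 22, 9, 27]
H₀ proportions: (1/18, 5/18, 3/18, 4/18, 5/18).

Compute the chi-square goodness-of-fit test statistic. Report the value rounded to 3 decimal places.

test statistic = 79.355

n = 114; E_i = n·p_i = [6.33, 31.67, 19.00, 25.33, 31.67]
χ² = (27−6.33)²/6.33 + (29−31.67)²/31.67 + (22−19.00)²/19.00 + (9−25.33)²/25.33 + (27−31.67)²/31.67 = 79.3553
df = 4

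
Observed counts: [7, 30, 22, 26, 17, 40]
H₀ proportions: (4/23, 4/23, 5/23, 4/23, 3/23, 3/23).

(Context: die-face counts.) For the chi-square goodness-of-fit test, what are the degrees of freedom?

degrees of freedom = 5

df = k − 1 = 6 − 1 = 5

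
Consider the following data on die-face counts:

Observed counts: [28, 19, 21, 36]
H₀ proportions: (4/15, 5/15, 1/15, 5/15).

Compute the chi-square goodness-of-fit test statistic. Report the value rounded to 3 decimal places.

test statistic = 35.673

n = 104; E_i = n·p_i = [27.73, 34.67, 6.93, 34.67]
χ² = (28−27.73)²/27.73 + (19−34.67)²/34.67 + (21−6.93)²/6.93 + (36−34.67)²/34.67 = 35.6731
df = 3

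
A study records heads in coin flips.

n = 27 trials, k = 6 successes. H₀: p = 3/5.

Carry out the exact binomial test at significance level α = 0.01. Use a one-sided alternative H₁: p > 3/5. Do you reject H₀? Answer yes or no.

Exact binomial: n=27, k=6, p₀=3/5=0.6000
P(X≥6) from Σ C(n,i)·p₀^i·(1−p₀)^(n−i)
p-value (one-sided, H₁ greater) = 0.99999
At α=0.01: p ≥ α → fail to reject H₀

reject H₀: no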